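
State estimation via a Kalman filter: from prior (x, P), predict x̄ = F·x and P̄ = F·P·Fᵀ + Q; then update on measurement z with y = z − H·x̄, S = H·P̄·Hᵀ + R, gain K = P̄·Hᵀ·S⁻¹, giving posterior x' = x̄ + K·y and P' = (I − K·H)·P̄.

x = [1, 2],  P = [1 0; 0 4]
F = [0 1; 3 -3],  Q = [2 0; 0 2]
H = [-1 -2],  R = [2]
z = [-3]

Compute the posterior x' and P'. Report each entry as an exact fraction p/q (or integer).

x' = [85/74, 65/74]
P' = [141/37 -75/37; -75/37 58/37]

x̄ = F·x = [2, -3]
P̄ = F·P·Fᵀ + Q = [6 -12; -12 47]
y = z − H·x̄ = [-7]
S = H·P̄·Hᵀ + R = [148]
K = P̄·Hᵀ·S⁻¹ = [9/74; -41/74]
x' = x̄ + K·y = [85/74, 65/74]
P' = (I − K·H)·P̄ = [141/37 -75/37; -75/37 58/37]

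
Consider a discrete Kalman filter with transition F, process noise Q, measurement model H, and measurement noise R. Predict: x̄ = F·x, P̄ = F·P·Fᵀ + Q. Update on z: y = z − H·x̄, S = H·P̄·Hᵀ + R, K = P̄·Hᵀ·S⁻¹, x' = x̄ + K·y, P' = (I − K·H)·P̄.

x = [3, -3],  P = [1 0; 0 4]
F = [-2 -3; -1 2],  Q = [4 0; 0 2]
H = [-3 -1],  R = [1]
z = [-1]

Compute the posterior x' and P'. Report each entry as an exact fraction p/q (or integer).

x̄ = F·x = [3, -9]
P̄ = F·P·Fᵀ + Q = [44 -22; -22 19]
y = z − H·x̄ = [-1]
S = H·P̄·Hᵀ + R = [284]
K = P̄·Hᵀ·S⁻¹ = [-55/142; 47/284]
x' = x̄ + K·y = [481/142, -2603/284]
P' = (I − K·H)·P̄ = [99/71 -539/142; -539/142 3187/284]

x' = [481/142, -2603/284]
P' = [99/71 -539/142; -539/142 3187/284]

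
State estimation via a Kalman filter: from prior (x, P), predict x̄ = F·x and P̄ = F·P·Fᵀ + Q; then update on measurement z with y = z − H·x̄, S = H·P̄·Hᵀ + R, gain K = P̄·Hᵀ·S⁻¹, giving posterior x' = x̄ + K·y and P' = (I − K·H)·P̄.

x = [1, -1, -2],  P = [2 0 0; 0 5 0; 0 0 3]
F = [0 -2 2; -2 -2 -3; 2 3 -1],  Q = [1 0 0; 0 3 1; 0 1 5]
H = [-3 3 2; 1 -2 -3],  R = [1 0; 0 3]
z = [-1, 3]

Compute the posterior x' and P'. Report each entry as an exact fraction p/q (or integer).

x' = [180068/90507, 307456/90507, -235304/90507]
P' = [521020/90507 750236/90507 -344017/90507; 750236/90507 1152430/90507 -577112/90507; -344017/90507 -577112/90507 332539/90507]

x̄ = F·x = [-2, 6, 1]
P̄ = F·P·Fᵀ + Q = [33 2 -36; 2 58 -28; -36 -28 61]
y = z − H·x̄ = [-27, 20]
S = H·P̄·Hᵀ + R = [1124 -827; -827 689]
K = P̄·Hᵀ·S⁻¹ = [-386/90507 17533/90507; 52358/90507 58904/90507; -34207/90507 -62470/90507]
x' = x̄ + K·y = [180068/90507, 307456/90507, -235304/90507]
P' = (I − K·H)·P̄ = [521020/90507 750236/90507 -344017/90507; 750236/90507 1152430/90507 -577112/90507; -344017/90507 -577112/90507 332539/90507]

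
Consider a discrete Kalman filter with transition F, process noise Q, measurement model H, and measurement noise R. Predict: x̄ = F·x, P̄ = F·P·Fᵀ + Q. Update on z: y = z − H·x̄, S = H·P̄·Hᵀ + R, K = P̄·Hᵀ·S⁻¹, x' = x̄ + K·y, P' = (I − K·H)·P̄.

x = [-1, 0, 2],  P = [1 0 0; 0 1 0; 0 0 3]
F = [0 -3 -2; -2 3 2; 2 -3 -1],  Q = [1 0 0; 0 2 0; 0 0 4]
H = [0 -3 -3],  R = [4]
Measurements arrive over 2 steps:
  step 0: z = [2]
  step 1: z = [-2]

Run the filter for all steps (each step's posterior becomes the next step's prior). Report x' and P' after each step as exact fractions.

step 0: x̄ = F·x = [-4, 6, -4]
step 0: P̄ = F·P·Fᵀ + Q = [22 -21 15; -21 27 -19; 15 -19 20]
step 0: y = z − H·x̄ = [8]
step 0: S = H·P̄·Hᵀ + R = [85]
step 0: K = P̄·Hᵀ·S⁻¹ = [18/85; -24/85; -3/85]
step 0: x' = x̄ + K·y = [-196/85, 318/85, -364/85]
step 0: P' = (I − K·H)·P̄ = [1546/85 -1353/85 1329/85; -1353/85 1719/85 -1687/85; 1329/85 -1687/85 1691/85]
step 1: x̄ = F·x = [-226/85, 618/85, -982/85]
step 1: P̄ = F·P·Fᵀ + Q = [2076/85 -4793/85 6472/85; -4793/85 13949/85 -18116/85; 6472/85 -18116/85 24484/85]
step 1: y = z − H·x̄ = [-1262/85]
step 1: S = H·P̄·Hᵀ + R = [20149/85]
step 1: K = P̄·Hᵀ·S⁻¹ = [-5037/20149; 12501/20149; -19104/20149]
step 1: x' = x̄ + K·y = [21212/20149, -39108/20149, 50858/20149]
step 1: P' = (I − K·H)·P̄ = [193623/20149 -395372/20149 402088/20149; -395372/20149 1468040/20149 -1484708/20149; 402088/20149 -1484708/20149 1510180/20149]

step 0: x' = [-196/85, 318/85, -364/85], P' = [1546/85 -1353/85 1329/85; -1353/85 1719/85 -1687/85; 1329/85 -1687/85 1691/85]
step 1: x' = [21212/20149, -39108/20149, 50858/20149], P' = [193623/20149 -395372/20149 402088/20149; -395372/20149 1468040/20149 -1484708/20149; 402088/20149 -1484708/20149 1510180/20149]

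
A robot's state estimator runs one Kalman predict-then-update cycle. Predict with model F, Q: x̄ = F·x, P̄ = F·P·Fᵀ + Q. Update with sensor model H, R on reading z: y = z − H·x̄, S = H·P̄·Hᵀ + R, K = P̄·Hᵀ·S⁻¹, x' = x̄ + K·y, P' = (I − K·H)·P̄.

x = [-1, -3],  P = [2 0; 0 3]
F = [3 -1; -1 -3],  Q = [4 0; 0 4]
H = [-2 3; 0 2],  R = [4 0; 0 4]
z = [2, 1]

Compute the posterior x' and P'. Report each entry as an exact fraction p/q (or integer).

x̄ = F·x = [0, 10]
P̄ = F·P·Fᵀ + Q = [25 3; 3 33]
y = z − H·x̄ = [-28, -19]
S = H·P̄·Hᵀ + R = [365 186; 186 136]
K = P̄·Hᵀ·S⁻¹ = [-1673/3761 2454/3761; 93/3761 1698/3761]
x' = x̄ + K·y = [218/3761, 2744/3761]
P' = (I − K·H)·P̄ = [10708/3761 4908/3761; 4908/3761 3396/3761]

x' = [218/3761, 2744/3761]
P' = [10708/3761 4908/3761; 4908/3761 3396/3761]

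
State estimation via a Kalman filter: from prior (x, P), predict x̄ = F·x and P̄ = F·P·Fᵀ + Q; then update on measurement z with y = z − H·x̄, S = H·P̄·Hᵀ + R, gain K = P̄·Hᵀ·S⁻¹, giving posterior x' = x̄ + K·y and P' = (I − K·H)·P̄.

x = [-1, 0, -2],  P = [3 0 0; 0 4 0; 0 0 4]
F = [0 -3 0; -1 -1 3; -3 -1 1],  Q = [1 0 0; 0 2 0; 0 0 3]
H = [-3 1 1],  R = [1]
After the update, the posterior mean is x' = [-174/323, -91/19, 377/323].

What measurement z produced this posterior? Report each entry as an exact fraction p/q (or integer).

x̄ = F·x = [0, -5, 1]
P̄ = F·P·Fᵀ + Q = [37 12 12; 12 45 25; 12 25 38]
S = H·P̄·Hᵀ + R = [323]
K = P̄·Hᵀ·S⁻¹ = [-87/323; 2/19; 27/323]
x' − x̄ = [-174/323, 4/19, 54/323] = K·y
y = (KᵀK)⁻¹·Kᵀ·(x' − x̄) = [2]
z = y + H·x̄ = [2] + [-4] = [-2]

z = [-2]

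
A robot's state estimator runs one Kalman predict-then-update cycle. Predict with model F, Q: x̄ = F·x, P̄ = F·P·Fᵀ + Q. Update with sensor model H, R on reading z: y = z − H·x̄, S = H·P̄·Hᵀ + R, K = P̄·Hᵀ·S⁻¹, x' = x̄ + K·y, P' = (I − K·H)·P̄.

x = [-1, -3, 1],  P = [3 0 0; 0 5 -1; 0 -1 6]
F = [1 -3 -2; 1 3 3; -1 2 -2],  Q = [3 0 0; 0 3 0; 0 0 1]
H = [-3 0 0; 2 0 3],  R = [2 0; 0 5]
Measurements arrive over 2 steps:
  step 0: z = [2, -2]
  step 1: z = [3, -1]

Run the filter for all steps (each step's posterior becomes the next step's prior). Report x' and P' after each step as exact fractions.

step 0: x' = [-88509/140030, -338411/140030, -84633/280060], P' = [15489/70015 -12699/70015 -20497/140030; -12699/70015 1178169/70015 -11673/140030; -20497/140030 -11673/140030 181131/280060]
step 1: x' = [-106221040/107349943, -38760751/45199976, 343004087/858799544], P' = [119106626/536749715 -12252907/56499970 -158317563/1073499430; -12252907/56499970 1587678977/225999880 20100791/112999940; -158317563/1073499430 20100791/112999940 2668013213/4293997720]

step 0: x̄ = F·x = [6, -7, -7]
step 0: P̄ = F·P·Fᵀ + Q = [63 -63 -11; -63 87 -9; -11 -9 56]
step 0: y = z − H·x̄ = [20, 7]
step 0: S = H·P̄·Hᵀ + R = [569 -279; -279 629]
step 0: K = P̄·Hᵀ·S⁻¹ = [-46467/140030 93/140030; 38097/140030 -17163/140030; 61491/280060 92281/280060]
step 0: x' = x̄ + K·y = [-88509/140030, -338411/140030, -84633/280060]
step 0: P' = (I − K·H)·P̄ = [15489/70015 -12699/70015 -20497/140030; -12699/70015 1178169/70015 -11673/140030; -20497/140030 -11673/140030 181131/280060]
step 1: x̄ = F·x = [1011357/140030, -2461383/280060, -50368/14003]
step 1: P̄ = F·P·Fᵀ + Q = [11057336/70015 -21564859/140030 -1395708/14003; -21564859/140030 43975431/280060 1369154/14003; -1395708/14003 1369154/14003 1007161/14003]
step 1: y = z − H·x̄ = [3454161/140030, -325852/70015]
step 1: S = H·P̄·Hᵀ + R = [99656054/70015 -3537156/70015; -3537156/70015 6159184/70015]
step 1: K = P̄·Hᵀ·S⁻¹ = [-178659939/536749715 294763/1073499430; 36758721/112999940 2258149/112999940; 474952689/2146998860 1347499827/4293997720]
step 1: x' = x̄ + K·y = [-106221040/107349943, -38760751/45199976, 343004087/858799544]
step 1: P' = (I − K·H)·P̄ = [119106626/536749715 -12252907/56499970 -158317563/1073499430; -12252907/56499970 1587678977/225999880 20100791/112999940; -158317563/1073499430 20100791/112999940 2668013213/4293997720]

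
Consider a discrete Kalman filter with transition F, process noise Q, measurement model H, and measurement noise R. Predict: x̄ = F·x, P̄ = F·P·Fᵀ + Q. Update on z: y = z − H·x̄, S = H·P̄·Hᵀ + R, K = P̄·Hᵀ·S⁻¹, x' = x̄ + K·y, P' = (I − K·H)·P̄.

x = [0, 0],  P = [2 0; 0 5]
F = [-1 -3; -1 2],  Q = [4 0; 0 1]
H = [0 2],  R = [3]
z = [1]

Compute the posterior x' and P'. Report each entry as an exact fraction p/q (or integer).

x' = [-56/95, 46/95]
P' = [1709/95 -84/95; -84/95 69/95]

x̄ = F·x = [0, 0]
P̄ = F·P·Fᵀ + Q = [51 -28; -28 23]
y = z − H·x̄ = [1]
S = H·P̄·Hᵀ + R = [95]
K = P̄·Hᵀ·S⁻¹ = [-56/95; 46/95]
x' = x̄ + K·y = [-56/95, 46/95]
P' = (I − K·H)·P̄ = [1709/95 -84/95; -84/95 69/95]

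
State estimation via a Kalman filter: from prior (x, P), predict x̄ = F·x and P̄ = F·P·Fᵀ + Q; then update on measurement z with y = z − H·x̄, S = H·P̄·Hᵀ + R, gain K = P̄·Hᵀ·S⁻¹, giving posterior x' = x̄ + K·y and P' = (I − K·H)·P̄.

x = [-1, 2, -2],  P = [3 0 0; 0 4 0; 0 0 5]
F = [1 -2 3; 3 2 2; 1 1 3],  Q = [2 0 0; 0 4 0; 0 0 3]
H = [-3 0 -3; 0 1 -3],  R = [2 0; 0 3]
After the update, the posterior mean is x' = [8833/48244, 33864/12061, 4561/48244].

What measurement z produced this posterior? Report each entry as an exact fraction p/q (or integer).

x̄ = F·x = [-11, -3, -5]
P̄ = F·P·Fᵀ + Q = [66 23 40; 23 67 47; 40 47 55]
S = H·P̄·Hᵀ + R = [1811 645; 645 283]
K = P̄·Hᵀ·S⁻¹ = [-27429/96488 29443/96488; -2925/24122 359/24122; -4545/96488 -29873/96488]
x' − x̄ = [539517/48244, 70047/12061, 245781/48244] = K·y
y = (KᵀK)⁻¹·Kᵀ·(x' − x̄) = [-49, -9]
z = y + H·x̄ = [-49, -9] + [48, 12] = [-1, 3]

z = [-1, 3]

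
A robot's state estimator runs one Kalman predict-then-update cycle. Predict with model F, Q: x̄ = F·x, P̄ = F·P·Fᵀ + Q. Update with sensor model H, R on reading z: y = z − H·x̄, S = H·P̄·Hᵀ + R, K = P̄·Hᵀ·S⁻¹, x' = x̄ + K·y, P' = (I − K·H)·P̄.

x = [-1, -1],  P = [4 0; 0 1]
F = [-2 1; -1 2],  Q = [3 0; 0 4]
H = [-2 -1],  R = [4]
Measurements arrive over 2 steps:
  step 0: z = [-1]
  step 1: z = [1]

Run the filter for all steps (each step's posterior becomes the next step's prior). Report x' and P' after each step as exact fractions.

step 0: x̄ = F·x = [1, -1]
step 0: P̄ = F·P·Fᵀ + Q = [20 10; 10 12]
step 0: y = z − H·x̄ = [0]
step 0: S = H·P̄·Hᵀ + R = [136]
step 0: K = P̄·Hᵀ·S⁻¹ = [-25/68; -4/17]
step 0: x' = x̄ + K·y = [1, -1]
step 0: P' = (I − K·H)·P̄ = [55/34 -30/17; -30/17 76/17]
step 1: x̄ = F·x = [-3, -3]
step 1: P̄ = F·P·Fᵀ + Q = [21 21; 21 1039/34]
step 1: y = z − H·x̄ = [-8]
step 1: S = H·P̄·Hᵀ + R = [6887/34]
step 1: K = P̄·Hᵀ·S⁻¹ = [-2142/6887; -2467/6887]
step 1: x' = x̄ + K·y = [-3525/6887, -925/6887]
step 1: P' = (I − K·H)·P̄ = [9681/6887 -10794/6887; -10794/6887 31456/6887]

step 0: x' = [1, -1], P' = [55/34 -30/17; -30/17 76/17]
step 1: x' = [-3525/6887, -925/6887], P' = [9681/6887 -10794/6887; -10794/6887 31456/6887]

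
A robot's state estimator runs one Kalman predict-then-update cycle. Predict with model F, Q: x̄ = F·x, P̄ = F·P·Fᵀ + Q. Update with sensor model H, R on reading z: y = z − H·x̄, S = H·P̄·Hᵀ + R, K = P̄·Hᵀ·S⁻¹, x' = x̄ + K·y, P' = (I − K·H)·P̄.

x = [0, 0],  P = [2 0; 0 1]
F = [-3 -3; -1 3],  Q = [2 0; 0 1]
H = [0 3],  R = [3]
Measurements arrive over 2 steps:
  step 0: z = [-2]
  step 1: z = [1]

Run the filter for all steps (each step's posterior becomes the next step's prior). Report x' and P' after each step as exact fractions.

step 0: x̄ = F·x = [0, 0]
step 0: P̄ = F·P·Fᵀ + Q = [29 -3; -3 12]
step 0: y = z − H·x̄ = [-2]
step 0: S = H·P̄·Hᵀ + R = [111]
step 0: K = P̄·Hᵀ·S⁻¹ = [-3/37; 12/37]
step 0: x' = x̄ + K·y = [6/37, -24/37]
step 0: P' = (I − K·H)·P̄ = [1046/37 -3/37; -3/37 12/37]
step 1: x̄ = F·x = [54/37, -78/37]
step 1: P̄ = F·P·Fᵀ + Q = [9542/37 3048/37; 3048/37 1209/37]
step 1: y = z − H·x̄ = [271/37]
step 1: S = H·P̄·Hᵀ + R = [10992/37]
step 1: K = P̄·Hᵀ·S⁻¹ = [381/458; 1209/3664]
step 1: x' = x̄ + K·y = [3459/458, 1131/3664]
step 1: P' = (I − K·H)·P̄ = [11978/229 381/458; 381/458 1209/3664]

step 0: x' = [6/37, -24/37], P' = [1046/37 -3/37; -3/37 12/37]
step 1: x' = [3459/458, 1131/3664], P' = [11978/229 381/458; 381/458 1209/3664]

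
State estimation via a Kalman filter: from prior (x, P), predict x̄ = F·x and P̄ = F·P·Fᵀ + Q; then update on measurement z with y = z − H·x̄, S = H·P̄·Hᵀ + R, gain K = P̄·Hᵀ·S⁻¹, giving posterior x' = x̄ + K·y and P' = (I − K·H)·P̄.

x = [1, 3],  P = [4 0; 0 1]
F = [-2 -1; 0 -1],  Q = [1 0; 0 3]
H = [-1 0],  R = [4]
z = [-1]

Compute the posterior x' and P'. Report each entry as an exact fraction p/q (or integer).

x' = [-1/11, -30/11]
P' = [36/11 2/11; 2/11 87/22]

x̄ = F·x = [-5, -3]
P̄ = F·P·Fᵀ + Q = [18 1; 1 4]
y = z − H·x̄ = [-6]
S = H·P̄·Hᵀ + R = [22]
K = P̄·Hᵀ·S⁻¹ = [-9/11; -1/22]
x' = x̄ + K·y = [-1/11, -30/11]
P' = (I − K·H)·P̄ = [36/11 2/11; 2/11 87/22]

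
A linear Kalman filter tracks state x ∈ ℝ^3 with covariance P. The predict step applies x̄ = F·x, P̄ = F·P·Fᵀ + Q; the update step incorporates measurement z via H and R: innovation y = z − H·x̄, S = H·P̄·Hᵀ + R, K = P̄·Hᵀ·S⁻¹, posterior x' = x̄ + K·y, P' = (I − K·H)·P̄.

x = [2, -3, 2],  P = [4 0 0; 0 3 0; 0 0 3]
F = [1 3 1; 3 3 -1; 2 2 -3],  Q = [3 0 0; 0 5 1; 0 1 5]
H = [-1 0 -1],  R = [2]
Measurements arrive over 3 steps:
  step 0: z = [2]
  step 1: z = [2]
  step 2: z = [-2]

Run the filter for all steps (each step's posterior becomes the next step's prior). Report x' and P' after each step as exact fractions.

step 0: x̄ = F·x = [-5, -5, -8]
step 0: P̄ = F·P·Fᵀ + Q = [37 36 17; 36 71 52; 17 52 60]
step 0: y = z − H·x̄ = [-11]
step 0: S = H·P̄·Hᵀ + R = [133]
step 0: K = P̄·Hᵀ·S⁻¹ = [-54/133; -88/133; -11/19]
step 0: x' = x̄ + K·y = [-71/133, 303/133, -31/19]
step 0: P' = (I − K·H)·P̄ = [2005/133 36/133 -271/19; 36/133 1699/133 20/19; -271/19 20/19 293/19]
step 1: x̄ = F·x = [621/133, 913/133, 1115/133]
step 1: P̄ = F·P·Fᵀ + Q = [17008/133 15893/133 9256/133; 15893/133 47242/133 48269/133; 9256/133 48269/133 55312/133]
step 1: y = z − H·x̄ = [286/19]
step 1: S = H·P̄·Hᵀ + R = [13014/19]
step 1: K = P̄·Hᵀ·S⁻¹ = [-1876/6507; -4583/6507; -4612/6507]
step 1: x' = x̄ + K·y = [15005/45549, -170225/45549, -104101/45549]
step 1: P' = (I − K·H)·P̄ = [3231568/45549 -892219/45549 -3205304/45549; -892219/45549 702592/45549 956381/45549; -3205304/45549 956381/45549 3269872/45549]
step 2: x̄ = F·x = [-599771/45549, -361559/45549, 69/1687]
step 2: P̄ = F·P·Fᵀ + Q = [6935779/45549 -4369076/45549 -361409/1687; -4369076/45549 36338653/45549 1758950/1687; -361409/1687 1758950/1687 2416391/1687]
step 2: y = z − H·x̄ = [-689006/45549]
step 2: S = H·P̄·Hᵀ + R = [52753348/45549]
step 2: K = P̄·Hᵀ·S⁻¹ = [705566/13188337; -21561287/26376674; -27742257/26376674]
step 2: x' = x̄ + K·y = [-184331627/13188337, 58389122/13188337, 210363798/13188337]
step 2: P' = (I − K·H)·P̄ = [1964479951/13188337 -597049872/13188337 -1965891083/13188337; -597049872/13188337 315205708/13188337 618611159/13188337; -1965891083/13188337 618611159/13188337 1993633340/13188337]

step 0: x' = [-71/133, 303/133, -31/19], P' = [2005/133 36/133 -271/19; 36/133 1699/133 20/19; -271/19 20/19 293/19]
step 1: x' = [15005/45549, -170225/45549, -104101/45549], P' = [3231568/45549 -892219/45549 -3205304/45549; -892219/45549 702592/45549 956381/45549; -3205304/45549 956381/45549 3269872/45549]
step 2: x' = [-184331627/13188337, 58389122/13188337, 210363798/13188337], P' = [1964479951/13188337 -597049872/13188337 -1965891083/13188337; -597049872/13188337 315205708/13188337 618611159/13188337; -1965891083/13188337 618611159/13188337 1993633340/13188337]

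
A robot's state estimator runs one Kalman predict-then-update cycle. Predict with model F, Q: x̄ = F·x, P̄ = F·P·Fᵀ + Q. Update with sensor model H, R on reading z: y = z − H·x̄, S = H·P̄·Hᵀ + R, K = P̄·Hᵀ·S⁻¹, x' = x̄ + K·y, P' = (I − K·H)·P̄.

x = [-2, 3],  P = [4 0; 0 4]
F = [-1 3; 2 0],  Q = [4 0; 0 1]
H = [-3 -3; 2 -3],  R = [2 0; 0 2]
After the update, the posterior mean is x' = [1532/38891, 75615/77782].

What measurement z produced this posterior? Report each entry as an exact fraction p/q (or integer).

z = [-3, -3]

x̄ = F·x = [11, -4]
P̄ = F·P·Fᵀ + Q = [44 -8; -8 17]
S = H·P̄·Hᵀ + R = [407 -135; -135 427]
K = P̄·Hᵀ·S⁻¹ = [-7749/38891 7751/38891; -10287/77782 -15457/77782]
x' − x̄ = [-426269/38891, 386743/77782] = K·y
y = (KᵀK)⁻¹·Kᵀ·(x' − x̄) = [18, -37]
z = y + H·x̄ = [18, -37] + [-21, 34] = [-3, -3]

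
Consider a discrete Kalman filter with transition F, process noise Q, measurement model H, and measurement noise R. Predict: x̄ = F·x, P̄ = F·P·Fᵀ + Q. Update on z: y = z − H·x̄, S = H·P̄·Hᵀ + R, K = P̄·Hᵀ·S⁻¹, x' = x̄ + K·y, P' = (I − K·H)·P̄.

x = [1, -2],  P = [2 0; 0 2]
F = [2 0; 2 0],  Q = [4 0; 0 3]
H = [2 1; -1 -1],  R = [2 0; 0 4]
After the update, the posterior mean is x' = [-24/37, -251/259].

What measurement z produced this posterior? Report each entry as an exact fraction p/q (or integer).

x̄ = F·x = [2, 2]
P̄ = F·P·Fᵀ + Q = [12 8; 8 11]
S = H·P̄·Hᵀ + R = [93 -59; -59 43]
K = P̄·Hᵀ·S⁻¹ = [14/37 2/37; 20/259 -87/259]
x' − x̄ = [-98/37, -769/259] = K·y
y = (KᵀK)⁻¹·Kᵀ·(x' − x̄) = [-8, 7]
z = y + H·x̄ = [-8, 7] + [6, -4] = [-2, 3]

z = [-2, 3]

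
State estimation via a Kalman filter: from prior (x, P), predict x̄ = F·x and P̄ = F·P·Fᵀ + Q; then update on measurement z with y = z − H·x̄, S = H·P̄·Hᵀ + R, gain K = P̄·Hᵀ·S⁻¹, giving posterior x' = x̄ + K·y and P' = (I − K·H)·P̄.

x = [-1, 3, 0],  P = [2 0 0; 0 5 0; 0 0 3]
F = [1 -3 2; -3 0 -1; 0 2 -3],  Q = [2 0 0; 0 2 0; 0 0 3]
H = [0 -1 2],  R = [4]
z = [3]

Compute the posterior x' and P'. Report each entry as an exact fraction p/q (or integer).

x̄ = F·x = [-10, 3, 6]
P̄ = F·P·Fᵀ + Q = [61 -12 -48; -12 23 9; -48 9 50]
y = z − H·x̄ = [-6]
S = H·P̄·Hᵀ + R = [191]
K = P̄·Hᵀ·S⁻¹ = [-84/191; -5/191; 91/191]
x' = x̄ + K·y = [-1406/191, 603/191, 600/191]
P' = (I − K·H)·P̄ = [4595/191 -2712/191 -1524/191; -2712/191 4368/191 2174/191; -1524/191 2174/191 1269/191]

x' = [-1406/191, 603/191, 600/191]
P' = [4595/191 -2712/191 -1524/191; -2712/191 4368/191 2174/191; -1524/191 2174/191 1269/191]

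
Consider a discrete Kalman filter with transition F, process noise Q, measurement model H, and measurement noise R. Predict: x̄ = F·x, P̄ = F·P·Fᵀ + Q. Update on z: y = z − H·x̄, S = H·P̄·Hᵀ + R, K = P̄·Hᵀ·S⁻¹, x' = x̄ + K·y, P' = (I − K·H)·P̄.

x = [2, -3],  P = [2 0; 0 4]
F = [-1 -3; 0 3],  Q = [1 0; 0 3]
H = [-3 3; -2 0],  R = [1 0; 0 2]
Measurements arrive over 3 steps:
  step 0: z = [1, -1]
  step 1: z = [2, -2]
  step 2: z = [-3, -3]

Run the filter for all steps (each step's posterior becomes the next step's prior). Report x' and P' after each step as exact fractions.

step 0: x̄ = F·x = [7, -9]
step 0: P̄ = F·P·Fᵀ + Q = [39 -36; -36 39]
step 0: y = z − H·x̄ = [49, 13]
step 0: S = H·P̄·Hᵀ + R = [1351 450; 450 158]
step 0: K = P̄·Hᵀ·S⁻¹ = [-225/5479 -2064/5479; 1575/5479 -1989/5479]
step 0: x' = x̄ + K·y = [496/5479, 2007/5479]
step 0: P' = (I − K·H)·P̄ = [2064/5479 1989/5479; 1989/5479 2514/5479]
step 1: x̄ = F·x = [-6517/5479, 6021/5479]
step 1: P̄ = F·P·Fᵀ + Q = [42103/5479 -28593/5479; -28593/5479 39063/5479]
step 1: y = z − H·x̄ = [-26656/5479, -23992/5479]
step 1: S = H·P̄·Hᵀ + R = [1250647/5479 424176/5479; 424176/5479 179370/5479]
step 1: K = P̄·Hᵀ·S⁻¹ = [-70696/1350711 -1400743/4052133; 41064/150079 -49261/150079]
step 1: x' = x̄ + K·y = [10519/18171, 811/673]
step 1: P' = (I − K·H)·P̄ = [1400743/4052133 49261/150079; 49261/150079 62949/150079]
step 2: x̄ = F·x = [-76210/18171, 2433/673]
step 2: P̄ = F·P·Fᵀ + Q = [28729765/4052133 -714324/150079; -714324/150079 1016778/150079]
step 2: y = z − H·x̄ = [-160072/6057, -206933/18171]
step 2: S = H·P̄·Hᵀ + R = [95206504/450237 96033026/1350711; 96033026/1350711 123023326/4052133]
step 2: K = P̄·Hᵀ·S⁻¹ = [-144049539/2765519822 -954330643/2765519822; 378643257/1382759911 -453157065/1382759911]
step 2: x' = x̄ + K·y = [3076172513/2765519822, 152852454/1382759911]
step 2: P' = (I − K·H)·P̄ = [954330643/2765519822 453157065/1382759911; 453157065/1382759911 579371484/1382759911]

step 0: x' = [496/5479, 2007/5479], P' = [2064/5479 1989/5479; 1989/5479 2514/5479]
step 1: x' = [10519/18171, 811/673], P' = [1400743/4052133 49261/150079; 49261/150079 62949/150079]
step 2: x' = [3076172513/2765519822, 152852454/1382759911], P' = [954330643/2765519822 453157065/1382759911; 453157065/1382759911 579371484/1382759911]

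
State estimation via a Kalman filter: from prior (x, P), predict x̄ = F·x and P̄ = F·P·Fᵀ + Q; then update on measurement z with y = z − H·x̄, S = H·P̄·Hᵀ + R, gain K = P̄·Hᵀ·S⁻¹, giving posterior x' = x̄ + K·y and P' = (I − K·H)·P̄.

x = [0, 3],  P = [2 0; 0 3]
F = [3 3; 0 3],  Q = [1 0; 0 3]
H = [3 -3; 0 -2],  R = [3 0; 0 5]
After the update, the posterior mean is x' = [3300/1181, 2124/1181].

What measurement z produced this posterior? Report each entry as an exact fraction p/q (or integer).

x̄ = F·x = [9, 9]
P̄ = F·P·Fᵀ + Q = [46 27; 27 30]
S = H·P̄·Hᵀ + R = [201 18; 18 125]
K = P̄·Hᵀ·S⁻¹ = [2699/8267 -3960/8267; -15/8267 -3966/8267]
x' − x̄ = [-7329/1181, -8505/1181] = K·y
y = (KᵀK)⁻¹·Kᵀ·(x' − x̄) = [3, 15]
z = y + H·x̄ = [3, 15] + [0, -18] = [3, -3]

z = [3, -3]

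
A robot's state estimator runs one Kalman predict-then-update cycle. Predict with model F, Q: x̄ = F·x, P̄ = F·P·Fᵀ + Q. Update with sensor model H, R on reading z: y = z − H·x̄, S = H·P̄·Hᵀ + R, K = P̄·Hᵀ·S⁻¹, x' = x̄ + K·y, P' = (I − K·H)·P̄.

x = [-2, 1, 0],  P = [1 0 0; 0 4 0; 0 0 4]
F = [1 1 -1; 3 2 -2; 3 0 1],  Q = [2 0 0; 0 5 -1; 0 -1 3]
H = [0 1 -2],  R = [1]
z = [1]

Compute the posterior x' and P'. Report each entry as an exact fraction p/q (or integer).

x' = [-86/37, -766/111, -442/111]
P' = [260/37 381/37 187/37; 381/37 2990/111 1472/111; 187/37 1472/111 752/111]

x̄ = F·x = [-1, -4, -6]
P̄ = F·P·Fᵀ + Q = [11 19 -1; 19 46 0; -1 0 16]
y = z − H·x̄ = [-7]
S = H·P̄·Hᵀ + R = [111]
K = P̄·Hᵀ·S⁻¹ = [7/37; 46/111; -32/111]
x' = x̄ + K·y = [-86/37, -766/111, -442/111]
P' = (I − K·H)·P̄ = [260/37 381/37 187/37; 381/37 2990/111 1472/111; 187/37 1472/111 752/111]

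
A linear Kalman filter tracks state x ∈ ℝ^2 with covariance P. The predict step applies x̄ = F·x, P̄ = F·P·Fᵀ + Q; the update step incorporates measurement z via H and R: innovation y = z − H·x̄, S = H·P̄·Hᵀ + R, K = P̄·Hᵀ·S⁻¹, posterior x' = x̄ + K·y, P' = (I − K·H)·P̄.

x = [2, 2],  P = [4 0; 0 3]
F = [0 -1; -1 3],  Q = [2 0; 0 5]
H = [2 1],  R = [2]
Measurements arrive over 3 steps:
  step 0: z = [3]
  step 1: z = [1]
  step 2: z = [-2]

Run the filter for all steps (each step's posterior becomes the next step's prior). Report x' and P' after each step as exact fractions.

step 0: x' = [-41/22, 71/11], P' = [109/22 -108/11; -108/11 234/11]
step 1: x' = [-4281/1339, 10223/1339], P' = [15016/1339 -31224/1339; -31224/1339 67422/1339]
step 2: x' = [-62427/164971, -170724/164971], P' = [2137000/164971 -4460580/164971; -4460580/164971 9618906/164971]

step 0: x̄ = F·x = [-2, 4]
step 0: P̄ = F·P·Fᵀ + Q = [5 -9; -9 36]
step 0: y = z − H·x̄ = [3]
step 0: S = H·P̄·Hᵀ + R = [22]
step 0: K = P̄·Hᵀ·S⁻¹ = [1/22; 9/11]
step 0: x' = x̄ + K·y = [-41/22, 71/11]
step 0: P' = (I − K·H)·P̄ = [109/22 -108/11; -108/11 234/11]
step 1: x̄ = F·x = [-71/11, 467/22]
step 1: P̄ = F·P·Fᵀ + Q = [256/11 -810/11; -810/11 5727/22]
step 1: y = z − H·x̄ = [-161/22]
step 1: S = H·P̄·Hᵀ + R = [1339/22]
step 1: K = P̄·Hᵀ·S⁻¹ = [-596/1339; 2487/1339]
step 1: x' = x̄ + K·y = [-4281/1339, 10223/1339]
step 1: P' = (I − K·H)·P̄ = [15016/1339 -31224/1339; -31224/1339 67422/1339]
step 2: x̄ = F·x = [-10223/1339, 34950/1339]
step 2: P̄ = F·P·Fᵀ + Q = [70100/1339 -233490/1339; -233490/1339 815853/1339]
step 2: y = z − H·x̄ = [-17182/1339]
step 2: S = H·P̄·Hᵀ + R = [164971/1339]
step 2: K = P̄·Hᵀ·S⁻¹ = [-93290/164971; 348873/164971]
step 2: x' = x̄ + K·y = [-62427/164971, -170724/164971]
step 2: P' = (I − K·H)·P̄ = [2137000/164971 -4460580/164971; -4460580/164971 9618906/164971]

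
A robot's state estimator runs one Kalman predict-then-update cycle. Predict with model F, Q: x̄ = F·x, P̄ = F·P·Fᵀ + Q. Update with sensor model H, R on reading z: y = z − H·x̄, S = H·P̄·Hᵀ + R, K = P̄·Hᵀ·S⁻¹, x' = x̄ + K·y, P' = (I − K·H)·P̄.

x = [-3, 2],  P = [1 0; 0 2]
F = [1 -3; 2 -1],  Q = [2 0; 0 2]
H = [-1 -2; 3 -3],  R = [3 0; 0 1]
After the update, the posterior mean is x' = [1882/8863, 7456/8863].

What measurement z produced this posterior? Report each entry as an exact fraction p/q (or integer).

x̄ = F·x = [-9, -8]
P̄ = F·P·Fᵀ + Q = [21 8; 8 8]
S = H·P̄·Hᵀ + R = [88 -39; -39 118]
K = P̄·Hᵀ·S⁻¹ = [-2845/8863 1989/8863; -2832/8863 -936/8863]
x' − x̄ = [81649/8863, 78360/8863] = K·y
y = (KᵀK)⁻¹·Kᵀ·(x' − x̄) = [-28, 1]
z = y + H·x̄ = [-28, 1] + [25, -3] = [-3, -2]

z = [-3, -2]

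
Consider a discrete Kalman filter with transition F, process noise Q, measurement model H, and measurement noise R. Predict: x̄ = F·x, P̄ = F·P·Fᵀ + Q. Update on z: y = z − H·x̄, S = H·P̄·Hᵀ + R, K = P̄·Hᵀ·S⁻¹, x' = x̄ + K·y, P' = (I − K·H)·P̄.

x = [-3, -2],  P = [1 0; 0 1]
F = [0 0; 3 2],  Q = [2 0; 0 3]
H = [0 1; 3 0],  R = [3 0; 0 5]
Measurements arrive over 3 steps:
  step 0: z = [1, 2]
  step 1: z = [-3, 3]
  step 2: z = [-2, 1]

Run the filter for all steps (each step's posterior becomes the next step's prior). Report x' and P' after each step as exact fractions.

step 0: x̄ = F·x = [0, -13]
step 0: P̄ = F·P·Fᵀ + Q = [2 0; 0 16]
step 0: y = z − H·x̄ = [14, 2]
step 0: S = H·P̄·Hᵀ + R = [19 0; 0 23]
step 0: K = P̄·Hᵀ·S⁻¹ = [0 6/23; 16/19 0]
step 0: x' = x̄ + K·y = [12/23, -23/19]
step 0: P' = (I − K·H)·P̄ = [10/23 0; 0 48/19]
step 1: x̄ = F·x = [0, -374/437]
step 1: P̄ = F·P·Fᵀ + Q = [2 0; 0 7437/437]
step 1: y = z − H·x̄ = [-937/437, 3]
step 1: S = H·P̄·Hᵀ + R = [8748/437 0; 0 23]
step 1: K = P̄·Hᵀ·S⁻¹ = [0 6/23; 2479/2916 0]
step 1: x' = x̄ + K·y = [18/23, -7811/2916]
step 1: P' = (I − K·H)·P̄ = [10/23 0; 0 2479/972]
step 2: x̄ = F·x = [0, -100921/33534]
step 2: P̄ = F·P·Fᵀ + Q = [2 0; 0 95654/5589]
step 2: y = z − H·x̄ = [33853/33534, 1]
step 2: S = H·P̄·Hᵀ + R = [112421/5589 0; 0 23]
step 2: K = P̄·Hᵀ·S⁻¹ = [0 6/23; 95654/112421 0]
step 2: x' = x̄ + K·y = [6/23, -483537/224842]
step 2: P' = (I − K·H)·P̄ = [10/23 0; 0 286962/112421]

step 0: x' = [12/23, -23/19], P' = [10/23 0; 0 48/19]
step 1: x' = [18/23, -7811/2916], P' = [10/23 0; 0 2479/972]
step 2: x' = [6/23, -483537/224842], P' = [10/23 0; 0 286962/112421]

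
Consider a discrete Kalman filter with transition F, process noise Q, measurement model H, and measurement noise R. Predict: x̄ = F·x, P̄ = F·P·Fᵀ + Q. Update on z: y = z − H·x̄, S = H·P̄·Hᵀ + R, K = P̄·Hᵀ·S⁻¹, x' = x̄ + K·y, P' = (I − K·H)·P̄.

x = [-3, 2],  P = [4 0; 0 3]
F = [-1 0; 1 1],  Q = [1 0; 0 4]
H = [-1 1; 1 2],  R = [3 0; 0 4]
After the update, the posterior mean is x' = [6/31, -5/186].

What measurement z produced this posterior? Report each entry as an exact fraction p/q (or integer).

z = [1, -1]

x̄ = F·x = [3, -1]
P̄ = F·P·Fᵀ + Q = [5 -4; -4 11]
S = H·P̄·Hᵀ + R = [27 21; 21 37]
K = P̄·Hᵀ·S⁻¹ = [-15/31 6/31; 59/186 19/62]
x' − x̄ = [-87/31, 181/186] = K·y
y = (KᵀK)⁻¹·Kᵀ·(x' − x̄) = [5, -2]
z = y + H·x̄ = [5, -2] + [-4, 1] = [1, -1]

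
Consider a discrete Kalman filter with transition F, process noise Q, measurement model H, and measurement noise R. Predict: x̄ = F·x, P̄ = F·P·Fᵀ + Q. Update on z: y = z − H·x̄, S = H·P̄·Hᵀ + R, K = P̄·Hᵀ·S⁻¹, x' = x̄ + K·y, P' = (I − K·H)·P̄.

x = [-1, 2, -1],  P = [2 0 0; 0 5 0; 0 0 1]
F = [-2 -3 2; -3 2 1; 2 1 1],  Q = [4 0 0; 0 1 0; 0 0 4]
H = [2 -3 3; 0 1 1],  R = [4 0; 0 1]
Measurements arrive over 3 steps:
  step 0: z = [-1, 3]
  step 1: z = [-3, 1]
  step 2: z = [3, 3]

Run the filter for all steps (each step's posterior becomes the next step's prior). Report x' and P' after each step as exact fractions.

step 0: x' = [-9757/2737, 1249/2737, 6584/2737], P' = [794951/21896 258393/21896 -270349/21896; 258393/21896 91727/21896 -85035/21896; -270349/21896 -85035/21896 99511/21896]
step 1: x' = [-10716658/1466615, -78067562/63064445, 168137983/63064445], P' = [274650597/5866460 23642244/1466615 -46089667/2933230; 23642244/1466615 371555596/63064445 -333512304/63064445; -46089667/2933230 -333512304/63064445 353807911/63064445]
step 2: x' = [-63955692298314/6903911242351, -14224299305844/6903911242351, 35062853771743/6903911242351], P' = [341030594982892/6903911242351 117391547590260/6903911242351 -114515312292956/6903911242351; 117391547590260/6903911242351 42758387554604/6903911242351 -38580280606232/6903911242351; -114515312292956/6903911242351 -38580280606232/6903911242351 40775568686880/6903911242351]

step 0: x̄ = F·x = [-6, 6, -1]
step 0: P̄ = F·P·Fᵀ + Q = [61 -16 -21; -16 40 -1; -21 -1 18]
step 0: y = z − H·x̄ = [32, -2]
step 0: S = H·P̄·Hᵀ + R = [728 -140; -140 57]
step 0: K = P̄·Hᵀ·S⁻¹ = [919/21896 -427/782; -3375/21896 239/782; 3235/21896 517/782]
step 0: x' = x̄ + K·y = [-9757/2737, 1249/2737, 6584/2737]
step 0: P' = (I − K·H)·P̄ = [794951/21896 258393/21896 -270349/21896; 258393/21896 91727/21896 -85035/21896; -270349/21896 -85035/21896 99511/21896]
step 1: x̄ = F·x = [28935/2737, 5479/391, -11681/2737]
step 1: P̄ = F·P·Fᵀ + Q = [10774903/21896 139073/391 -2889385/10948; 139073/391 104002/391 -75234/391; -2889385/10948 -75234/391 810183/5474]
step 1: y = z − H·x̄ = [12003/391, -23935/2737]
step 1: S = H·P̄·Hᵀ + R = [675078/391 -66634/391; -66634/391 165133/5474]
step 1: K = P̄·Hᵀ·S⁻¹ = [-1367967/2933230 1194821/2933230; -20492679/63064445 38043292/63064445; 20026241/63064445 20295607/63064445]
step 1: x' = x̄ + K·y = [-10716658/1466615, -78067562/63064445, 168137983/63064445]
step 1: P' = (I − K·H)·P̄ = [274650597/5866460 23642244/1466615 -46089667/2933230; 23642244/1466615 371555596/63064445 -333512304/63064445; -46089667/2933230 -333512304/63064445 353807911/63064445]
step 2: x̄ = F·x = [298422248/12612889, 1394451741/63064445, -831562167/63064445]
step 2: P̄ = F·P·Fᵀ + Q = [8190086747/12612889 11548095453/25225778 -4399660390/12612889; 11548095453/25225778 83550639691/252257780 -15611036983/63064445; -4399660390/12612889 -15611036983/63064445 12223326956/63064445]
step 2: y = z − H·x̄ = [3883012579/63064445, -373696239/63064445]
step 2: S = H·P̄·Hᵀ + R = [530516213331/252257780 -48996502141/252257780; -48996502141/252257780 7807909431/252257780]
step 2: K = P̄·Hᵀ·S⁻¹ = [-3414847420966/6903911242351 2876235297304/6903911242351; -2308227325497/6903911242351 4178106948372/6903911242351; 2259230823356/6903911242351 2195288080648/6903911242351]
step 2: x' = x̄ + K·y = [-63955692298314/6903911242351, -14224299305844/6903911242351, 35062853771743/6903911242351]
step 2: P' = (I − K·H)·P̄ = [341030594982892/6903911242351 117391547590260/6903911242351 -114515312292956/6903911242351; 117391547590260/6903911242351 42758387554604/6903911242351 -38580280606232/6903911242351; -114515312292956/6903911242351 -38580280606232/6903911242351 40775568686880/6903911242351]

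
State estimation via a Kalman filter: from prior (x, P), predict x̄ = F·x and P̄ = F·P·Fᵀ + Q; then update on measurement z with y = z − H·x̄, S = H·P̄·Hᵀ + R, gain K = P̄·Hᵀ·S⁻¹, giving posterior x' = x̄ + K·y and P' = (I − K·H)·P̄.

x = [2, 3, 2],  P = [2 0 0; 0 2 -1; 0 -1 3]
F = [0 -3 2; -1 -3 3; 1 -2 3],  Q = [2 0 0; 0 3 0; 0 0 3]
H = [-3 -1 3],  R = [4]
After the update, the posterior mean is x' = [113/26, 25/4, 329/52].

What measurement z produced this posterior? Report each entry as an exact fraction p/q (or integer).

z = [-1]

x̄ = F·x = [-5, -5, 2]
P̄ = F·P·Fᵀ + Q = [44 51 43; 51 68 52; 43 52 52]
S = H·P̄·Hᵀ + R = [156]
K = P̄·Hᵀ·S⁻¹ = [-9/26; -5/12; -25/156]
x' − x̄ = [243/26, 45/4, 225/52] = K·y
y = (KᵀK)⁻¹·Kᵀ·(x' − x̄) = [-27]
z = y + H·x̄ = [-27] + [26] = [-1]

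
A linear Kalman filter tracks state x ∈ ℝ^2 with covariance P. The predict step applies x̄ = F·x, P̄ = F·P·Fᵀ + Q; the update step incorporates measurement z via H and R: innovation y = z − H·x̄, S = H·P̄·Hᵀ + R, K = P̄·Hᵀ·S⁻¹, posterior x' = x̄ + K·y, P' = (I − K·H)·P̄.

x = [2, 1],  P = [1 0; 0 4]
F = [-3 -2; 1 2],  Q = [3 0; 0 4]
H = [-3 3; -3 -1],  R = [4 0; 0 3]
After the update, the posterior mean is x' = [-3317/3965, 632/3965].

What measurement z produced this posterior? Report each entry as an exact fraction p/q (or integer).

z = [3, 2]

x̄ = F·x = [-8, 4]
P̄ = F·P·Fᵀ + Q = [28 -19; -19 21]
S = H·P̄·Hᵀ + R = [787 303; 303 162]
K = P̄·Hᵀ·S⁻¹ = [-1049/11895 -8432/35685; 948/3965 -892/3965]
x' − x̄ = [28403/3965, -15228/3965] = K·y
y = (KᵀK)⁻¹·Kᵀ·(x' − x̄) = [-33, -18]
z = y + H·x̄ = [-33, -18] + [36, 20] = [3, 2]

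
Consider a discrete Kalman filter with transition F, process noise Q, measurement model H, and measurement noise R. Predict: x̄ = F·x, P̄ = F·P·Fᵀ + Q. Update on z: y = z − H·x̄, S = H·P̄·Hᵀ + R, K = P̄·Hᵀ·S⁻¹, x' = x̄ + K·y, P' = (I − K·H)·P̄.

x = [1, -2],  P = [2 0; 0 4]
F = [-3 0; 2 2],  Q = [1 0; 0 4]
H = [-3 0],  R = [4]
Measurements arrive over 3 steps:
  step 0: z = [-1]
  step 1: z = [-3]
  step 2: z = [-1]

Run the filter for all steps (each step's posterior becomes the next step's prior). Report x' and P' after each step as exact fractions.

step 0: x' = [9/35, -142/35], P' = [76/175 -48/175; -48/175 3604/175]
step 1: x' = [7191/8431, -66754/8431], P' = [3436/8431 -672/8431; -672/8431 722940/8431]
step 2: x' = [4539/55417, -844682/55417], P' = [157420/387919 -66336/387919; -66336/387919 134695964/387919]

step 0: x̄ = F·x = [-3, -2]
step 0: P̄ = F·P·Fᵀ + Q = [19 -12; -12 28]
step 0: y = z − H·x̄ = [-10]
step 0: S = H·P̄·Hᵀ + R = [175]
step 0: K = P̄·Hᵀ·S⁻¹ = [-57/175; 36/175]
step 0: x' = x̄ + K·y = [9/35, -142/35]
step 0: P' = (I − K·H)·P̄ = [76/175 -48/175; -48/175 3604/175]
step 1: x̄ = F·x = [-27/35, -38/5]
step 1: P̄ = F·P·Fᵀ + Q = [859/175 -24/25; -24/25 2148/25]
step 1: y = z − H·x̄ = [-186/35]
step 1: S = H·P̄·Hᵀ + R = [8431/175]
step 1: K = P̄·Hᵀ·S⁻¹ = [-2577/8431; 504/8431]
step 1: x' = x̄ + K·y = [7191/8431, -66754/8431]
step 1: P' = (I − K·H)·P̄ = [3436/8431 -672/8431; -672/8431 722940/8431]
step 2: x̄ = F·x = [-21573/8431, -119126/8431]
step 2: P̄ = F·P·Fᵀ + Q = [39355/8431 -16584/8431; -16584/8431 2933852/8431]
step 2: y = z − H·x̄ = [-73150/8431]
step 2: S = H·P̄·Hᵀ + R = [387919/8431]
step 2: K = P̄·Hᵀ·S⁻¹ = [-118065/387919; 49752/387919]
step 2: x' = x̄ + K·y = [4539/55417, -844682/55417]
step 2: P' = (I − K·H)·P̄ = [157420/387919 -66336/387919; -66336/387919 134695964/387919]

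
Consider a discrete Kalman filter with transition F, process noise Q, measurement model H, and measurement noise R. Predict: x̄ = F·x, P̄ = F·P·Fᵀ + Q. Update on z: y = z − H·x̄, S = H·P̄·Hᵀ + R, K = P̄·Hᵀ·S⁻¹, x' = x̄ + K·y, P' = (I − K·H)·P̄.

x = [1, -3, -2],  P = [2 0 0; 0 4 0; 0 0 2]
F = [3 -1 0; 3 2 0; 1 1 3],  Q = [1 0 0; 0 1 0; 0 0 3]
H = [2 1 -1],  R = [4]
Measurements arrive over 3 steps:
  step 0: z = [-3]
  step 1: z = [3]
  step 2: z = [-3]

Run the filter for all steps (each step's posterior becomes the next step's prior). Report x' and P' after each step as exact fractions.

step 0: x̄ = F·x = [6, -3, -8]
step 0: P̄ = F·P·Fᵀ + Q = [23 10 2; 10 35 14; 2 14 27]
step 0: y = z − H·x̄ = [-20]
step 0: S = H·P̄·Hᵀ + R = [162]
step 0: K = P̄·Hᵀ·S⁻¹ = [1/3; 41/162; -1/18]
step 0: x' = x̄ + K·y = [-2/3, -653/81, -62/9]
step 0: P' = (I − K·H)·P̄ = [5 -11/3 5; -11/3 3989/162 293/18; 5 293/18 53/2]
step 1: x̄ = F·x = [491/81, -1468/81, -2381/81]
step 1: P̄ = F·P·Fᵀ + Q = [15005/162 -1235/81 -1684/81; -1235/81 8140/81 15275/81; -1684/81 15275/81 31708/81]
step 1: y = z − H·x̄ = [-1652/81]
step 1: S = H·P̄·Hᵀ + R = [41428/81]
step 1: K = P̄·Hᵀ·S⁻¹ = [7727/20714; -9605/41428; -19801/41428]
step 1: x' = x̄ + K·y = [-16015/10357, -138731/10357, -203484/10357]
step 1: P' = (I − K·H)·P̄ = [444367/20714 600445/20714 1458271/20714; 600445/20714 3024295/41428 5464495/41428; 1458271/20714 5464495/41428 11376783/41428]
step 2: x̄ = F·x = [90686/10357, -325507/10357, -765198/10357]
step 2: P̄ = F·P·Fᵀ + Q = [3858989/41428 2776343/20714 2974770/10357; 2776343/20714 17273947/20714 36877545/20714; 2974770/10357 36877545/20714 79558181/20714]
step 2: y = z − H·x̄ = [-652134/10357]
step 2: S = H·P̄·Hᵀ + R = [9092542/10357]
step 2: K = P̄·Hᵀ·S⁻¹ = [171448/4546271; -3512728/4546271; -7695389/4546271]
step 2: x' = x̄ + K·y = [29011882/4546271, 78297415/4546271, 148655724/4546271]
step 2: P' = (I − K·H)·P̄ = [1671222791/18185084 1451289797/9092542 1560570502/4546271; 1451289797/9092542 2816936593/9092542 5747618011/9092542; 1560570502/4546271 5747618011/9092542 12051463131/9092542]

step 0: x' = [-2/3, -653/81, -62/9], P' = [5 -11/3 5; -11/3 3989/162 293/18; 5 293/18 53/2]
step 1: x' = [-16015/10357, -138731/10357, -203484/10357], P' = [444367/20714 600445/20714 1458271/20714; 600445/20714 3024295/41428 5464495/41428; 1458271/20714 5464495/41428 11376783/41428]
step 2: x' = [29011882/4546271, 78297415/4546271, 148655724/4546271], P' = [1671222791/18185084 1451289797/9092542 1560570502/4546271; 1451289797/9092542 2816936593/9092542 5747618011/9092542; 1560570502/4546271 5747618011/9092542 12051463131/9092542]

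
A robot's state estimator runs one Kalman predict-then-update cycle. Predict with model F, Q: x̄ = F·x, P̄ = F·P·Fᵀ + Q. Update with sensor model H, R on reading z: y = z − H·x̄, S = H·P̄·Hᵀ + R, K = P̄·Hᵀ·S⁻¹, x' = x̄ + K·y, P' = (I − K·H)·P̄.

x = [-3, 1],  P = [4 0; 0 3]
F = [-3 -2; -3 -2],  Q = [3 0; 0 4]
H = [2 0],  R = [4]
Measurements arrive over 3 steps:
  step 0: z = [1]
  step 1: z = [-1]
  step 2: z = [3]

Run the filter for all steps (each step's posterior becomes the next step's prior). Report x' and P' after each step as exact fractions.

step 0: x' = [5/8, 1], P' = [51/52 12/13; 12/13 100/13]
step 1: x' = [-1597/2843, -4247/5686], P' = [2791/2843 2635/2843; 2635/2843 21912/2843]
step 2: x' = [238412/155759, 505465/311518], P' = [152916/155759 144387/155759; 144387/155759 1200584/155759]

step 0: x̄ = F·x = [7, 7]
step 0: P̄ = F·P·Fᵀ + Q = [51 48; 48 52]
step 0: y = z − H·x̄ = [-13]
step 0: S = H·P̄·Hᵀ + R = [208]
step 0: K = P̄·Hᵀ·S⁻¹ = [51/104; 6/13]
step 0: x' = x̄ + K·y = [5/8, 1]
step 0: P' = (I − K·H)·P̄ = [51/52 12/13; 12/13 100/13]
step 1: x̄ = F·x = [-31/8, -31/8]
step 1: P̄ = F·P·Fᵀ + Q = [2791/52 2635/52; 2635/52 2843/52]
step 1: y = z − H·x̄ = [27/4]
step 1: S = H·P̄·Hᵀ + R = [2843/13]
step 1: K = P̄·Hᵀ·S⁻¹ = [2791/5686; 2635/5686]
step 1: x' = x̄ + K·y = [-1597/2843, -4247/5686]
step 1: P' = (I − K·H)·P̄ = [2791/2843 2635/2843; 2635/2843 21912/2843]
step 2: x̄ = F·x = [9038/2843, 9038/2843]
step 2: P̄ = F·P·Fᵀ + Q = [152916/2843 144387/2843; 144387/2843 155759/2843]
step 2: y = z − H·x̄ = [-9547/2843]
step 2: S = H·P̄·Hᵀ + R = [623036/2843]
step 2: K = P̄·Hᵀ·S⁻¹ = [76458/155759; 144387/311518]
step 2: x' = x̄ + K·y = [238412/155759, 505465/311518]
step 2: P' = (I − K·H)·P̄ = [152916/155759 144387/155759; 144387/155759 1200584/155759]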